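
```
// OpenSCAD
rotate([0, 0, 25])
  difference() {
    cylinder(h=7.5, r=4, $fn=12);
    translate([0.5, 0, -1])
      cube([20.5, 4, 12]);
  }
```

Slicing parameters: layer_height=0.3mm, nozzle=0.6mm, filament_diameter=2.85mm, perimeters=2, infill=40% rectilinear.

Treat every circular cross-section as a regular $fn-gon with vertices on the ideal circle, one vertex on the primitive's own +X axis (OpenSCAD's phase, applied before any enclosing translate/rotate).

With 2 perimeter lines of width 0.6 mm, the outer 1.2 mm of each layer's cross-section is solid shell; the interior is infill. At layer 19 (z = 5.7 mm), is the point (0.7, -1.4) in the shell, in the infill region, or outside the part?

At z = 5.7 mm: the r=4 cylinder contributes a regular 12-gon of circumradius 4; the cube at (0.5, 0) is present — its section is the full 20.5×4 rectangle; After the difference (first − rest): starting from the r=4 cylinder, the 20.5×4 cube at (0.5, 0) partially overlaps it — only the 10.03 mm² overlap (of its 82.00 mm²) is removed, clipping the outline — 1 connected region; (whole slice rotated 25° about Z — lengths, areas and connectivity unchanged). Overall, the cross-section is a single solid region. Undo the 25° rotation: the query point maps to (0.043, -1.565) in the un-rotated model frame. The nearest boundary edge runs (0.50, 3.87)→(0.50, 0.00); distance from the point to it = 1.63 mm. The point is inside the cross-section and 1.63 mm from the nearest boundary — more than the 1.2 mm shell width (2 × 0.6), so it's in the infill interior.

infill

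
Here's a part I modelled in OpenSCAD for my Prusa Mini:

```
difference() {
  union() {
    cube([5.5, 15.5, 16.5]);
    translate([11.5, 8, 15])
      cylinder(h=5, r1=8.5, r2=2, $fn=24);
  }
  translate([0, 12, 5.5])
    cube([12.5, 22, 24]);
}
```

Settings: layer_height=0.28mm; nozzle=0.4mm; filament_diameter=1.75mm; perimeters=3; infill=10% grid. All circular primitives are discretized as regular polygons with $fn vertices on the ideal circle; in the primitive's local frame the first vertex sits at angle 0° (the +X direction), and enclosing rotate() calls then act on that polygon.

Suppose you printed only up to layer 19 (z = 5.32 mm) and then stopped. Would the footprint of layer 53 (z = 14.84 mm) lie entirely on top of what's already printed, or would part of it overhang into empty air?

entirely on top

Compare the two slices. At z = 5.32: the 5.5×15.5 cube contributes its full rectangle (area 85.25 mm²); the cone at (11.5, 8) does not reach this height (z outside [15, 20]); Merging all regions: only the 5.5×15.5 cube is present, so the union is just that shape — area = 85.25 mm²; the cube at (0, 12) does not reach this height (z outside [5.5, 29.5]); Subtracting the remaining from the first: none of the subtracted shapes is present at this height, so the result so far is unchanged — area = 85.25 mm². At z = 14.84: the cube is present — its section is the full 5.5×15.5 rectangle (area 85.25 mm²); the cone at (11.5, 8) does not reach this height (z outside [15, 20]); Merging all regions: only the 5.5×15.5 cube is present, so the union is just that shape — area = 85.25 mm²; the 12.5×22 cube at (0, 12) contributes its full rectangle (area 275.00 mm²); Taking the first minus the rest: starting from the result so far (85.25 mm²), the 12.5×22 cube at (0, 12) partially overlaps it — only the 19.25 mm² overlap (of its 275.00 mm²) is removed, clipping the outline — area = 66.00 mm². Checking containment: the cross-section at z = 14.84 is a subset of the cross-section at z = 5.32.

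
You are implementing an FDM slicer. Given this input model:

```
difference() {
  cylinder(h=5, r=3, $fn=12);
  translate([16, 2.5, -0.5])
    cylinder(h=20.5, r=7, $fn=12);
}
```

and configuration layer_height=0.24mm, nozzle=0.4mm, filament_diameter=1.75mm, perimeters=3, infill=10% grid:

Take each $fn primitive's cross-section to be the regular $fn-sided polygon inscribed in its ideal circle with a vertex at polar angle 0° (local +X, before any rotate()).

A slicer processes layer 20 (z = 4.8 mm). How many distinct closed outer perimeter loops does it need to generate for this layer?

At z = 4.8 mm: the r=3 cylinder gives a regular 12-gon of circumradius 3 (constant along its height); the r=7 cylinder at (16, 2.5) gives a regular 12-gon of circumradius 7 (constant along its height); Subtracting the remaining from the first: starting from the r=3 cylinder, the r=7 cylinder at (16, 2.5) misses the remaining region (no effect) — 1 connected region. The result has 1 disconnected region.

1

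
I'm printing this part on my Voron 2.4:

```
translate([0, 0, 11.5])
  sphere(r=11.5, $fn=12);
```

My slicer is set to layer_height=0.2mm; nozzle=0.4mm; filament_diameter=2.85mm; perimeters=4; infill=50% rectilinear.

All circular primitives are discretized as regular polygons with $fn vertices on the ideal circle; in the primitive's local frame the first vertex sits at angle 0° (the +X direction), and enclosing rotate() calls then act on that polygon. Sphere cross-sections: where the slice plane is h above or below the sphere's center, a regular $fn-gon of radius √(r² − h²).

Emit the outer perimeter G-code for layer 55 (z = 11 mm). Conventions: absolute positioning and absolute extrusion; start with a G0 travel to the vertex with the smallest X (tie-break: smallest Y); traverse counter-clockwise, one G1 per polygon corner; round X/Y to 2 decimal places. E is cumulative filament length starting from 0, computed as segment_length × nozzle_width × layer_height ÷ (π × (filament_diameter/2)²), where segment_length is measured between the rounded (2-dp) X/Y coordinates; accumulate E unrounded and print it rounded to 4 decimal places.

G0 X-11.49 Y0.00 Z11.00
G1 X-9.95 Y-5.74 E0.0745
G1 X-5.74 Y-9.95 E0.1492
G1 X0.00 Y-11.49 E0.2237
G1 X5.74 Y-9.95 E0.2982
G1 X9.95 Y-5.74 E0.3729
G1 X11.49 Y0.00 E0.4474
G1 X9.95 Y5.74 E0.5220
G1 X5.74 Y9.95 E0.5966
G1 X0.00 Y11.49 E0.6712
G1 X-5.74 Y9.95 E0.7457
G1 X-9.95 Y5.74 E0.8203
G1 X-11.49 Y0.00 E0.8949

At z = 11 mm: the r=11.5 sphere contributes a regular 12-gon of circumradius √(11.5²−0.5²) = 11.489. The outline is a single polygon with 12 vertices. Extrusion per mm of travel: 0.4 × 0.2 / (π × 1.425²) = 0.012540. Accumulating E over each segment gives final E = 0.8949.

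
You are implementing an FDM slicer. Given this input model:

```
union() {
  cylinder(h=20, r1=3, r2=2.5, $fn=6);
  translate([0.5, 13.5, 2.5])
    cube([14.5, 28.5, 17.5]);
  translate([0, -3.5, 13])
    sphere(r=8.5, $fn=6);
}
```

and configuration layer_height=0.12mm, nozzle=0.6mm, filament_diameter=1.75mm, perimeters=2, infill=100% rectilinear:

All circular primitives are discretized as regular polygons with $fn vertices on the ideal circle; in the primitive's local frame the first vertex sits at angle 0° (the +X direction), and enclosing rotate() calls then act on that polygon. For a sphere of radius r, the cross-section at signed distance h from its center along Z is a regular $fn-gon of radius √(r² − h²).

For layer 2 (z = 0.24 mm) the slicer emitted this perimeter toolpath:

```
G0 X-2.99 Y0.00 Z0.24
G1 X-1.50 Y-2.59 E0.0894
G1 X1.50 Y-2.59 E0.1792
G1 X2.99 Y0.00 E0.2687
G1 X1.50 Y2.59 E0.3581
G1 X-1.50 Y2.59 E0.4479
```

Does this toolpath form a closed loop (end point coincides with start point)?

no

Start point (G0): (-2.99, 0.00). End point (last G1): the path does not return to the start — open.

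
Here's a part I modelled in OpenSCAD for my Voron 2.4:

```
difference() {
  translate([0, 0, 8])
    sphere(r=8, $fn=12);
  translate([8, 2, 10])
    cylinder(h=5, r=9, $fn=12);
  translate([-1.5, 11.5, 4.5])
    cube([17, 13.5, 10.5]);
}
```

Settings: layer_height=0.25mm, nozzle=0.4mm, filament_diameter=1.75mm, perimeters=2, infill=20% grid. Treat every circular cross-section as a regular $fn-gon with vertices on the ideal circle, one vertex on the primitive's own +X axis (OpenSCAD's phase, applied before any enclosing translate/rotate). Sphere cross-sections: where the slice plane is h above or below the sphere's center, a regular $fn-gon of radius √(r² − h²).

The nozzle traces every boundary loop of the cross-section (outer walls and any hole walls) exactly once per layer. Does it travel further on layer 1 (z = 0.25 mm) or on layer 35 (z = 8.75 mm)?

Layer 1 (z = 0.25): the r=8 sphere slices to a regular 12-gon of circumradius 1.984 (√(r²−h²) with h=7.75 from center) (perimeter = 2·12·1.984·sin(180°/12) = 12.33 mm); the cylinder at (8, 2) does not reach this height (z outside [10, 15]); the cube at (-1.5, 11.5) does not reach this height (z outside [4.5, 15]); Subtracting the remaining from the first: none of the subtracted shapes is present at this height, so the r=8 sphere is unchanged — boundary = 12.33 mm. So its perimeter = 12.33 mm. Layer 35 (z = 8.75): the sphere: section is a regular 12-gon, circumradius = √(r²−h²) = √(8²−0.75²) = 7.965 (perimeter = 2·12·7.965·sin(180°/12) = 49.47 mm); the cylinder at (8, 2) is absent (z outside [10, 15]); the cube at (-1.5, 11.5) is present — its section is the full 17×13.5 rectangle (perimeter 61.00 mm); After the difference (first − rest): starting from the r=8 sphere, the 17×13.5 cube at (-1.5, 11.5) misses the remaining region (no effect) — boundary = 49.47 mm. So its perimeter = 49.47 mm. Layer 35 is larger (49.47 vs 12.33 mm).

layer 35 (z = 8.75 mm)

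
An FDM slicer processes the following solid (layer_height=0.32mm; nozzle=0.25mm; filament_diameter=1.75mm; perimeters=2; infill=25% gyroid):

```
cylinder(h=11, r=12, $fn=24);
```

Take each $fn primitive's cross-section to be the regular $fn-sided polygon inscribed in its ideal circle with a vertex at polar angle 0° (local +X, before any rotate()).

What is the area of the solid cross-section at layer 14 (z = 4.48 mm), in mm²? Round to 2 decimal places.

447.24 mm²

At z = 4.48 mm: the r=12 cylinder contributes a regular 24-gon of circumradius 12 (area = (24/2)·12.000²·sin(360°/24) = 447.24 mm²). Overall, the cross-section is a single solid region. Net area = 447.24 mm².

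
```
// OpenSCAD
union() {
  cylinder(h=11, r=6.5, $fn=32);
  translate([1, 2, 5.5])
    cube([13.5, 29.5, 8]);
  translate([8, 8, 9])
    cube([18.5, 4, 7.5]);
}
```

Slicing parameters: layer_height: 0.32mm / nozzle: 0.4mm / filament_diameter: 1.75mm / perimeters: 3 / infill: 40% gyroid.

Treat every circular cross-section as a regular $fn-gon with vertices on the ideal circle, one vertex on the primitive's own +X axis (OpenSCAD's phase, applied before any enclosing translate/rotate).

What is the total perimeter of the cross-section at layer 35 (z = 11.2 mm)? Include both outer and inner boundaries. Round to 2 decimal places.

At z = 11.2 mm: the cylinder does not reach this height (z outside [0, 11]); the cube at (1, 2) (footprint 13.5×29.5) is included at this height (perimeter 86.00 mm); the 18.5×4 cube at (8, 8) contributes its full rectangle (perimeter 45.00 mm); Merging all regions: the regions partially overlap (shared area 26.00 mm²), so the edge portions inside another operand are dropped and the merged outline is re-measured after clipping — boundary = 110.00 mm. Overall, the cross-section is a single solid region. Total boundary length (outer) = 110.00 mm.

110.00 mm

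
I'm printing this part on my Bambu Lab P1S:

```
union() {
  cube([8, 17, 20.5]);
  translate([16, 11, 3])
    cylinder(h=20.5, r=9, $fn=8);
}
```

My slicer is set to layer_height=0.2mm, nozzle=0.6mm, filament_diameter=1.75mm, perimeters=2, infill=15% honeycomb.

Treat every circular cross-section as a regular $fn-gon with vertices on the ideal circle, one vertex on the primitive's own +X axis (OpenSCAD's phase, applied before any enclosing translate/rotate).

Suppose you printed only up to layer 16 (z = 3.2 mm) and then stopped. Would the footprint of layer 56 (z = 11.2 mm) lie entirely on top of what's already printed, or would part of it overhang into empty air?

Compare the two slices. At z = 3.2: the 8×17 cube contributes its full rectangle (area 136.00 mm²); the cylinder at (16, 11): section is a regular 8-gon, circumradius r=9 (area = (8/2)·9.000²·sin(360°/8) = 229.10 mm²); Merging all regions: the regions partially overlap — summed areas 365.10 mm² minus the doubly-counted overlap 2.41 mm² gives 362.69 mm² — area = 362.69 mm². At z = 11.2: the cube is present — its section is the full 8×17 rectangle (area 136.00 mm²); the cylinder at (16, 11): section is a regular 8-gon, circumradius r=9 (area = (8/2)·9.000²·sin(360°/8) = 229.10 mm²); Merging all regions: the regions partially overlap — summed areas 365.10 mm² minus the doubly-counted overlap 2.41 mm² gives 362.69 mm² — area = 362.69 mm². Checking containment: the cross-section at z = 11.2 is a subset of the cross-section at z = 3.2.

entirely on top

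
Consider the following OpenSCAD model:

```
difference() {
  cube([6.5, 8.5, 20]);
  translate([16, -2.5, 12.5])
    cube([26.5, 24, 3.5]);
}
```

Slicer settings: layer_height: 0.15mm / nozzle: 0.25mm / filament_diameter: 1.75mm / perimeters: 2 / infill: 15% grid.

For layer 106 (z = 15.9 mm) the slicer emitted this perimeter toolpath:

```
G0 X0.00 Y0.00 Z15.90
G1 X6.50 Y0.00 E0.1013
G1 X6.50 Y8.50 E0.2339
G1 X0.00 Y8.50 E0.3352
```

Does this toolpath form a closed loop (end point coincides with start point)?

Start point (G0): (0.00, 0.00). End point (last G1): the path does not return to the start — open.

no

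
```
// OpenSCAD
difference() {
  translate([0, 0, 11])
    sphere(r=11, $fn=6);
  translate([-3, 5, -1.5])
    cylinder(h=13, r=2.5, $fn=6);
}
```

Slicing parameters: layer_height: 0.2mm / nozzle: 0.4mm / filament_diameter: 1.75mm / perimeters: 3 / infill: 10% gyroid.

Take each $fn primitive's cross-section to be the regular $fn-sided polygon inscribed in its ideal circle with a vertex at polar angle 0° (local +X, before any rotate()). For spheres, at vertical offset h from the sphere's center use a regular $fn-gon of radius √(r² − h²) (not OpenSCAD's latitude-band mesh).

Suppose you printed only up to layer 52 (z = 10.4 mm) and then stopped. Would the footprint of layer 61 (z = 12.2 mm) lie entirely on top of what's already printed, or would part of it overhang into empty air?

Compare the two slices. At z = 10.4: the r=11 sphere contributes a regular 6-gon of circumradius √(11²−0.6²) = 10.984 (area = (6/2)·10.984²·sin(360°/6) = 313.43 mm²); the r=2.5 cylinder at (-3, 5) gives a regular 6-gon of circumradius 2.5 (constant along its height) (area = (6/2)·2.500²·sin(360°/6) = 16.24 mm²); After the difference (first − rest): starting from the r=11 sphere (313.43 mm²), the r=2.5 cylinder at (-3, 5) lies wholly inside it (removes its full 16.24 mm² and its 15.00 mm outline becomes a hole wall) — area = 297.19 mm². At z = 12.2: the sphere: section is a regular 6-gon, circumradius = √(r²−h²) = √(11²−1.2²) = 10.934 (area = (6/2)·10.934²·sin(360°/6) = 310.63 mm²); the cylinder at (-3, 5) does not reach this height (z outside [-1.5, 11.5]); After the difference (first − rest): none of the subtracted shapes is present at this height, so the r=11 sphere is unchanged — area = 310.63 mm². Checking containment: at z = 12.2 the cross-section extends beyond the z = 10.4 cross-section by about 16.24 mm².

part overhangs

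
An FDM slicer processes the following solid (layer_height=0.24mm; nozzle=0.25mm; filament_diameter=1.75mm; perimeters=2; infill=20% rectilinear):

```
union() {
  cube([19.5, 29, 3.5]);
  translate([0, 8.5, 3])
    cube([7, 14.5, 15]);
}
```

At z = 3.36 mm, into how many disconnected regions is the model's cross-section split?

At z = 3.36 mm: the cube is present — its section is the full 19.5×29 rectangle; the 7×14.5 cube at (0, 8.5) contributes its full rectangle; Combining (union): the 7×14.5 cube at (0, 8.5) lies entirely inside the 19.5×29 cube, so the union is just the 19.5×29 cube — 1 connected region. The result has 1 disconnected region.

1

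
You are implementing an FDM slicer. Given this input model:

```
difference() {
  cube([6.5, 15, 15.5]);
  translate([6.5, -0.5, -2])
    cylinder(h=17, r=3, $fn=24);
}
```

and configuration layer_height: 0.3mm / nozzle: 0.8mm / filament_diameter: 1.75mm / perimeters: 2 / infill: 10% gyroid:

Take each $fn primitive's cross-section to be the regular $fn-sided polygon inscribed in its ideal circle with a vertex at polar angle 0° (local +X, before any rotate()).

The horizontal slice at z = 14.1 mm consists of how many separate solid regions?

At z = 14.1 mm: the 6.5×15 cube contributes its full rectangle; the r=3 cylinder at (6.5, -0.5) contributes a regular 24-gon of circumradius 3; Subtracting the remaining from the first: starting from the 6.5×15 cube, the r=3 cylinder at (6.5, -0.5) partially overlaps it — only the 5.50 mm² overlap (of its 27.95 mm²) is removed, clipping the outline — 1 connected region. The result has 1 disconnected region.

1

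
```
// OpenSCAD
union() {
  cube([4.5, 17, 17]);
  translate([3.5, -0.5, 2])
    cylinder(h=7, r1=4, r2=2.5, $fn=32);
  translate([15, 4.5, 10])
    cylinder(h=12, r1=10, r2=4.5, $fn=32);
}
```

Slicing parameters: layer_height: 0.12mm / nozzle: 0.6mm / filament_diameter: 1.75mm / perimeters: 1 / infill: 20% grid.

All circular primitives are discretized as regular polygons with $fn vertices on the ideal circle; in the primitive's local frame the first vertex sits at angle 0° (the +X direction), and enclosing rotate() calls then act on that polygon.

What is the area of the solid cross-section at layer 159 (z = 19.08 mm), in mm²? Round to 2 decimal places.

At z = 19.08 mm: the cube does not reach this height (z outside [0, 17]); the cone at (3.5, -0.5) does not reach this height (z outside [2, 9]); the cone at (15, 4.5) (r1=10→r2=4.5) has section circumradius 5.838 here — a regular 32-gon (area = (32/2)·5.838²·sin(360°/32) = 106.40 mm²); Merging all regions: only the cone at (15, 4.5) is present, so the union is just that shape — area = 106.40 mm². Overall, the cross-section is a single solid region. Net area = 106.40 mm².

106.40 mm²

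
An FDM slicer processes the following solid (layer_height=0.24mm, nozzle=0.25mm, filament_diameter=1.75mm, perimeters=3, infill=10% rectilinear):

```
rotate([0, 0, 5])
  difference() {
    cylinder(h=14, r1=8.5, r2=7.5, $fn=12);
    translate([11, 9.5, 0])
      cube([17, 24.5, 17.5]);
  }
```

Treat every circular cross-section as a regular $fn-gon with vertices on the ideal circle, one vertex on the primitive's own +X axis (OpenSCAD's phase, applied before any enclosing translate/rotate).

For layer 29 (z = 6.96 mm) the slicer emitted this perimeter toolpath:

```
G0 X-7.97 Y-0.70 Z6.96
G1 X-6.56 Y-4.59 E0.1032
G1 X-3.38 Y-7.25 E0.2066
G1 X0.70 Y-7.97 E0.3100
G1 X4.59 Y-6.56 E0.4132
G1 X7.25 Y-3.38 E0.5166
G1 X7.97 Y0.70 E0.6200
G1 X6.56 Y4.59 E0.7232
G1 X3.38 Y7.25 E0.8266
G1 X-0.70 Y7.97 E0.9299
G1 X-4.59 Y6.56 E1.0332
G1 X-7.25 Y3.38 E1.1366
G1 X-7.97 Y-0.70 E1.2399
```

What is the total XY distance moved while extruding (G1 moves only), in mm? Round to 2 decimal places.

49.71 mm

Sum the Euclidean lengths of each G1 segment: total = 49.71 mm.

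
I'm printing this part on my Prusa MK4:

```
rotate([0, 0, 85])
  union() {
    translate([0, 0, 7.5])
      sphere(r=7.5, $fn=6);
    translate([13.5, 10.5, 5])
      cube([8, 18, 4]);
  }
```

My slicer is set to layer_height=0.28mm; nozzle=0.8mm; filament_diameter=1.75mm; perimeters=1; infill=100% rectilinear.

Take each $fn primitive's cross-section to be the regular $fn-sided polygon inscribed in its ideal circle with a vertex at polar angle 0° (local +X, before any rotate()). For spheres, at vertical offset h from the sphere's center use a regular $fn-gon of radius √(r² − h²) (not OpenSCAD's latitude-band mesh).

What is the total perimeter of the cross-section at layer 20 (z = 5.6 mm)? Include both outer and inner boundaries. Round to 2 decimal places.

At z = 5.6 mm: the r=7.5 sphere slices to a regular 6-gon of circumradius 7.255 (√(r²−h²) with h=1.9 from center) (perimeter = 2·6·7.255·sin(180°/6) = 43.53 mm); the 8×18 cube at (13.5, 10.5) contributes its full rectangle (perimeter 52.00 mm); Combining (union): the 2 present regions are separate (no shared area or edge), so areas and boundary lengths simply add and each stays a separate island — boundary = 95.53 mm; (whole slice rotated 85° about Z — lengths, areas and connectivity unchanged). Overall, the cross-section has 2 separate islands. Total boundary length (outer) = 95.53 mm.

95.53 mm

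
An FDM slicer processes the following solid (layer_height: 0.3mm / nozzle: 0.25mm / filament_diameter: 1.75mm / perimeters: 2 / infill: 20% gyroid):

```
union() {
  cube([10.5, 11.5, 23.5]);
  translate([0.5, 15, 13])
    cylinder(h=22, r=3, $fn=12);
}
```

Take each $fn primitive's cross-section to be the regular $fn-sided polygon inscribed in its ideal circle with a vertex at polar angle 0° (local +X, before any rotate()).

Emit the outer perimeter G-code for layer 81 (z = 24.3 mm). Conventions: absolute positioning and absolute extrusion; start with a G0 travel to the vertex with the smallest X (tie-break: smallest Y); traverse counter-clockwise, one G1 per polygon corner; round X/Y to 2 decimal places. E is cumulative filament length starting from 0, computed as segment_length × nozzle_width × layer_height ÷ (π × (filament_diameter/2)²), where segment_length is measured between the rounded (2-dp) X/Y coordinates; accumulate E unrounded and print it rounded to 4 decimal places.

G0 X-2.50 Y15.00 Z24.30
G1 X-2.10 Y13.50 E0.0484
G1 X-1.00 Y12.40 E0.0969
G1 X0.50 Y12.00 E0.1453
G1 X2.00 Y12.40 E0.1937
G1 X3.10 Y13.50 E0.2422
G1 X3.50 Y15.00 E0.2906
G1 X3.10 Y16.50 E0.3390
G1 X2.00 Y17.60 E0.3876
G1 X0.50 Y18.00 E0.4360
G1 X-1.00 Y17.60 E0.4844
G1 X-2.10 Y16.50 E0.5329
G1 X-2.50 Y15.00 E0.5813

At z = 24.3 mm: the cube is absent (z outside [0, 23.5]); the r=3 cylinder at (0.5, 15) contributes a regular 12-gon of circumradius 3; Taking the union: only the r=3 cylinder at (0.5, 15) is present, so the union is just that shape — 1 connected region. The outline is a single polygon with 12 vertices. Extrusion per mm of travel: 0.25 × 0.3 / (π × 0.875²) = 0.031181. Accumulating E over each segment gives final E = 0.5813.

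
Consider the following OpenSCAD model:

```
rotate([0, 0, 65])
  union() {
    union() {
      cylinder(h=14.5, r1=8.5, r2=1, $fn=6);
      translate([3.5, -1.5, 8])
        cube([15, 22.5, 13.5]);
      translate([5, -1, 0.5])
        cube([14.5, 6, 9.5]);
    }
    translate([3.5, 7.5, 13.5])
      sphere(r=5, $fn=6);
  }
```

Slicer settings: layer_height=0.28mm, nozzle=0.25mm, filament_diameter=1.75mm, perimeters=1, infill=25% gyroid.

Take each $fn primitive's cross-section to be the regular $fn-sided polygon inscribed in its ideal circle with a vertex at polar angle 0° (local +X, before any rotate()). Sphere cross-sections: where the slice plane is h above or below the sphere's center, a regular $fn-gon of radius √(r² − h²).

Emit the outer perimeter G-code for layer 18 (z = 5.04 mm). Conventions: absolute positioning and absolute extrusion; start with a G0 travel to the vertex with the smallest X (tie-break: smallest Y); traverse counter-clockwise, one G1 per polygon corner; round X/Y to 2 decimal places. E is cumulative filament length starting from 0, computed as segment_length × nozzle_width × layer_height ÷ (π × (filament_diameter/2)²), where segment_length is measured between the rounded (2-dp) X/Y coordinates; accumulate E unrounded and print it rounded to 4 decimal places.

G0 X-5.87 Y-0.51 Z5.04
G1 X-2.49 Y-5.34 E0.1716
G1 X3.38 Y-4.83 E0.3430
G1 X5.87 Y0.51 E0.5145
G1 X3.15 Y4.40 E0.6527
G1 X9.15 Y17.25 E1.0654
G1 X3.71 Y19.79 E1.2401
G1 X-2.42 Y6.64 E1.6623
G1 X0.71 Y5.19 E1.7627
G1 X-3.38 Y4.83 E1.8822
G1 X-5.87 Y-0.51 E2.0537

At z = 5.04 mm: the cone contributes a regular 6-gon of circumradius 5.893 (interpolated between r1=8.5 and r2=1 at t=0.348); the cube at (3.5, -1.5) is not intersected at this z (z outside [8, 21.5]); the cube at (5, -1) is present — its section is the full 14.5×6 rectangle; Combining (union): the regions partially overlap (shared area 1.30 mm²), so overlapping operands fuse into one piece — 1 connected region; the sphere at (3.5, 7.5) is not intersected at this z (|z−center|=8.460 > r=5); Merging all regions: only the result so far is present, so the union is just that shape — 1 connected region; (rotated 65° about Z; rotation is an isometry so areas/perimeters/island counts are preserved). The outline is a single polygon with 10 vertices. Extrusion per mm of travel: 0.25 × 0.28 / (π × 0.875²) = 0.029103. Accumulating E over each segment gives final E = 2.0537.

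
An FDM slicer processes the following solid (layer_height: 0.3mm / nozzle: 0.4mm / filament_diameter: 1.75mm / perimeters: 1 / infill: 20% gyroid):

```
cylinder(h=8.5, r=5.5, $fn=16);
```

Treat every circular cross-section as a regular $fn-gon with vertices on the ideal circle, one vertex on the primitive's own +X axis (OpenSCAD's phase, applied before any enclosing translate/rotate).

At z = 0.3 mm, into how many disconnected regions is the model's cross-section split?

At z = 0.3 mm: the r=5.5 cylinder gives a regular 16-gon of circumradius 5.5 (constant along its height). The result has 1 disconnected region.

1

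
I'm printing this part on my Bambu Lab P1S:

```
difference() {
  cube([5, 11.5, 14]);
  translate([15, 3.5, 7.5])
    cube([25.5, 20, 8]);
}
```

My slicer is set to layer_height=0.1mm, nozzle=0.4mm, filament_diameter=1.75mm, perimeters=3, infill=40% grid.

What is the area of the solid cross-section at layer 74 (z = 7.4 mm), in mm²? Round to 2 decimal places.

At z = 7.4 mm: the cube (footprint 5×11.5) is included at this height (area 57.50 mm²); the cube at (15, 3.5) does not reach this height (z outside [7.5, 15.5]); Subtracting the remaining from the first: none of the subtracted shapes is present at this height, so the 5×11.5 cube is unchanged — area = 57.50 mm². Overall, the cross-section is a single solid region. Net area = 57.50 mm².

57.50 mm²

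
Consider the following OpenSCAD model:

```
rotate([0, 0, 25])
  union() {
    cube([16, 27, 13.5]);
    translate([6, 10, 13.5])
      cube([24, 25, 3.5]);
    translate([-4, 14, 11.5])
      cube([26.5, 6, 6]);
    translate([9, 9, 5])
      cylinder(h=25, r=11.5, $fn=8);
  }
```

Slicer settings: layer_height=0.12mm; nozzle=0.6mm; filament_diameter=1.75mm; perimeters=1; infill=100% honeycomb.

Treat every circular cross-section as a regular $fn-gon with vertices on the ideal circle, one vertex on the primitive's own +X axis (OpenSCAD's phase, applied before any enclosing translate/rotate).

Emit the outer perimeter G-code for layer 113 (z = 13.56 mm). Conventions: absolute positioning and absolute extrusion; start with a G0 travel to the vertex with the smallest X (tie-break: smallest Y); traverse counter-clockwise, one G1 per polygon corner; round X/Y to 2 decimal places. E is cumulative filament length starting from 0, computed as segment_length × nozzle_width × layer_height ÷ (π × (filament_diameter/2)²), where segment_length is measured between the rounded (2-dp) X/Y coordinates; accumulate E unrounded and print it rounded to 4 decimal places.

At z = 13.56 mm: the cube does not reach this height (z outside [0, 13.5]); the 24×25 cube at (6, 10) contributes its full rectangle; the 26.5×6 cube at (-4, 14) contributes its full rectangle; the r=11.5 cylinder at (9, 9) gives a regular 8-gon of circumradius 11.5 (constant along its height); Taking the union: the regions partially overlap (shared area 234.41 mm²), so overlapping operands fuse into one piece — 1 connected region; (rotated 25° about Z; rotation is an isometry so areas/perimeters/island counts are preserved). The outline is a single polygon with 13 vertices. Extrusion per mm of travel: 0.6 × 0.12 / (π × 0.875²) = 0.029934. Accumulating E over each segment gives final E = 4.0468.

G0 X-12.08 Y16.44 Z13.56
G1 X-9.54 Y11.00 E0.1797
G1 X-6.31 Y12.51 E0.2864
G1 X-6.07 Y7.10 E0.4486
G1 X0.42 Y1.15 E0.7121
G1 X9.21 Y1.54 E0.9755
G1 X15.16 Y8.03 E1.2391
G1 X14.78 Y16.82 E1.5024
G1 X13.98 Y17.55 E1.5348
G1 X22.96 Y21.74 E1.8315
G1 X12.40 Y44.40 E2.5798
G1 X-9.35 Y34.26 E3.2982
G1 X-3.01 Y20.66 E3.7473
G1 X-12.08 Y16.44 E4.0468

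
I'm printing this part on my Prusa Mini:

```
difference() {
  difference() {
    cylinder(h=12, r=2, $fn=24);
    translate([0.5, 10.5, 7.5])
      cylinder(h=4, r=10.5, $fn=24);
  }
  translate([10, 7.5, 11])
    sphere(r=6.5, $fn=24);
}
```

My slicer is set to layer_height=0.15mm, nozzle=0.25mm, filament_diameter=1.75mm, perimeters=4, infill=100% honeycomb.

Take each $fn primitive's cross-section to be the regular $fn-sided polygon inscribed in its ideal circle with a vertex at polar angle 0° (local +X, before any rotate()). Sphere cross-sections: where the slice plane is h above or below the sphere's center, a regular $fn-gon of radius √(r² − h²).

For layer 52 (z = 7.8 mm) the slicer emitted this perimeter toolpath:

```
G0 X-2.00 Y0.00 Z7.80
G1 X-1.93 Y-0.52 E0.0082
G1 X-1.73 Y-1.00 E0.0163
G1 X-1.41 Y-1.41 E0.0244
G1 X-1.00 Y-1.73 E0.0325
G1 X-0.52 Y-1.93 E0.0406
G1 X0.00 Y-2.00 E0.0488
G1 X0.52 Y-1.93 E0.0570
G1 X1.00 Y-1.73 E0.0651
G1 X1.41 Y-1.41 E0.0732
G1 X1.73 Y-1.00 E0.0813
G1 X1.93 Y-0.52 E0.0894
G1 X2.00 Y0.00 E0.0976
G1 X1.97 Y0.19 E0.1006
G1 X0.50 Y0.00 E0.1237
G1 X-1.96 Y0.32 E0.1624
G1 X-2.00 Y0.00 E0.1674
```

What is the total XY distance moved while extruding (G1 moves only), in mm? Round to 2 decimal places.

Sum the Euclidean lengths of each G1 segment: total = 10.74 mm.

10.74 mm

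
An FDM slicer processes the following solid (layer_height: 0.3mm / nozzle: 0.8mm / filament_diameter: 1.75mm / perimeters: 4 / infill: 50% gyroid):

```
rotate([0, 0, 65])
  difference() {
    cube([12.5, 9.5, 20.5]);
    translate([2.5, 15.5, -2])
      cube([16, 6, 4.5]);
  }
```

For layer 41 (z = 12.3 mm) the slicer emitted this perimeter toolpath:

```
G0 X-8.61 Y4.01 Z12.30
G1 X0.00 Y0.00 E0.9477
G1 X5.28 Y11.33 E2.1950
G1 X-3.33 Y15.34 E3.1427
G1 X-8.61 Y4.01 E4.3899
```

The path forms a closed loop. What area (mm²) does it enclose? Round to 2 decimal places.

Apply the shoelace formula to the sequence of (X, Y) vertices; enclosed area = 118.72 mm².

118.72 mm²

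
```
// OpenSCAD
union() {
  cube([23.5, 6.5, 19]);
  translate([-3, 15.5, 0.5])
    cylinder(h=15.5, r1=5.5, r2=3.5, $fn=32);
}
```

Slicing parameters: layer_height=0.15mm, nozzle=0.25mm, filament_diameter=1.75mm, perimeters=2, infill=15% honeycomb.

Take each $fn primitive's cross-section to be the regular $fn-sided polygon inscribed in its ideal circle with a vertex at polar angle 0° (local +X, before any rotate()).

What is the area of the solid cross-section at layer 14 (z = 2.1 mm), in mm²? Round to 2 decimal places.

At z = 2.1 mm: the cube is present — its section is the full 23.5×6.5 rectangle (area 152.75 mm²); the cone at (-3, 15.5): at t=0.103 of its height the radius interpolates to r₁+(r₂−r₁)t = 5.294, giving a regular 32-gon of that circumradius (area = (32/2)·5.294²·sin(360°/32) = 87.47 mm²); Merging all regions: the 2 present regions are separate (no shared area or edge), so areas and boundary lengths simply add and each stays a separate island — area = 240.22 mm². Overall, the cross-section has 2 separate islands. Net area = 240.22 mm².

240.22 mm²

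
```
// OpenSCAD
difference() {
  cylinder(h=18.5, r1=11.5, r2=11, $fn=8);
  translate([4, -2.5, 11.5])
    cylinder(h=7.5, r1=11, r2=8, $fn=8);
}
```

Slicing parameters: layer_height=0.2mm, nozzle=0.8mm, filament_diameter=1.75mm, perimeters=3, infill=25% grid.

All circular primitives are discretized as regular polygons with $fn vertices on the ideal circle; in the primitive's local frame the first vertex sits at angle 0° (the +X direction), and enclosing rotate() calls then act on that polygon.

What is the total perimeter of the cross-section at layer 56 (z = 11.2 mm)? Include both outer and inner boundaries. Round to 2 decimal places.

68.56 mm

At z = 11.2 mm: the cone: at t=0.605 of its height the radius interpolates to r₁+(r₂−r₁)t = 11.197, giving a regular 8-gon of that circumradius (perimeter = 2·8·11.197·sin(180°/8) = 68.56 mm); the cone at (4, -2.5) does not reach this height (z outside [11.5, 19]); Taking the first minus the rest: none of the subtracted shapes is present at this height, so the cone is unchanged — boundary = 68.56 mm. Overall, the cross-section is a single solid region. Total boundary length (outer) = 68.56 mm.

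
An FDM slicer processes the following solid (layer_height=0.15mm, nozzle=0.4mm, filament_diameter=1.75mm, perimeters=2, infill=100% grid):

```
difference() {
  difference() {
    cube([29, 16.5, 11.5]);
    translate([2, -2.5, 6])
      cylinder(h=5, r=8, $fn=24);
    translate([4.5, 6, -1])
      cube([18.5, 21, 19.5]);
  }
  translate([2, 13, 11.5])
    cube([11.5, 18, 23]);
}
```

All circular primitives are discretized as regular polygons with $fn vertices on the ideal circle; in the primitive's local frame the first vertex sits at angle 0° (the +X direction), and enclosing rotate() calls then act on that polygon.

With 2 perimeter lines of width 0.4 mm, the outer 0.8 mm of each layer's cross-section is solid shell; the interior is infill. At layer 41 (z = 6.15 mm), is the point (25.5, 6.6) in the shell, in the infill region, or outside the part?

At z = 6.15 mm: the cube is present — its section is the full 29×16.5 rectangle; the r=8 cylinder at (2, -2.5) contributes a regular 24-gon of circumradius 8; the 18.5×21 cube at (4.5, 6) contributes its full rectangle; After the difference (first − rest): starting from the 29×16.5 cube, the r=8 cylinder at (2, -2.5) partially overlaps it — only the 40.87 mm² overlap (of its 198.77 mm²) is removed, clipping the outline; the 18.5×21 cube at (4.5, 6) partially overlaps it — only the 194.25 mm² overlap (of its 388.50 mm²) is removed, clipping the outline — 1 connected region; the cube at (2, 13) does not reach this height (z outside [11.5, 34.5]); After the difference (first − rest): none of the subtracted shapes is present at this height, so that combined region is unchanged — 1 connected region. Overall, the cross-section is a single solid region. The nearest boundary edge runs (23.00, 6.00)→(23.00, 16.50); distance from the point to it = 2.50 mm. The point is inside the cross-section and 2.50 mm from the nearest boundary — more than the 0.8 mm shell width (2 × 0.4), so it's in the infill interior.

infill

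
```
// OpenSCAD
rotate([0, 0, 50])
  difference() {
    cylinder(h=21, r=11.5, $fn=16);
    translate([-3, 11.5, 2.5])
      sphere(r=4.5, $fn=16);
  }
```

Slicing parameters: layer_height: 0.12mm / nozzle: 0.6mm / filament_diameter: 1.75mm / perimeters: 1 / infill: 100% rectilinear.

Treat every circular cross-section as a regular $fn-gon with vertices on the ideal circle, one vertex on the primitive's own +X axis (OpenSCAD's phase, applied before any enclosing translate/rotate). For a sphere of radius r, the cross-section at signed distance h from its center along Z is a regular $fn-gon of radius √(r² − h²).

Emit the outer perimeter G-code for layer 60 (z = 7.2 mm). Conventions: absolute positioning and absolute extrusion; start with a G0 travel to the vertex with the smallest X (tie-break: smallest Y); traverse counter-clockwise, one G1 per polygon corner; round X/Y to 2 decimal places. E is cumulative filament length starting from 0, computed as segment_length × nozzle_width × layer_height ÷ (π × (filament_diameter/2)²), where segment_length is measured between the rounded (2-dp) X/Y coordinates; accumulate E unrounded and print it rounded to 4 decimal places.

G0 X-11.46 Y-1.00 Z7.20
G1 X-10.20 Y-5.31 E0.1344
G1 X-7.39 Y-8.81 E0.2688
G1 X-3.46 Y-10.97 E0.4030
G1 X1.00 Y-11.46 E0.5373
G1 X5.31 Y-10.20 E0.6717
G1 X8.81 Y-7.39 E0.8061
G1 X10.97 Y-3.46 E0.9403
G1 X11.46 Y1.00 E1.0746
G1 X10.20 Y5.31 E1.2091
G1 X7.39 Y8.81 E1.3434
G1 X3.46 Y10.97 E1.4777
G1 X-1.00 Y11.46 E1.6120
G1 X-5.31 Y10.20 E1.7464
G1 X-8.81 Y7.39 E1.8807
G1 X-10.97 Y3.46 E2.0150
G1 X-11.46 Y-1.00 E2.1493

At z = 7.2 mm: the r=11.5 cylinder gives a regular 16-gon of circumradius 11.5 (constant along its height); the sphere at (-3, 11.5) is absent (|z−center|=4.700 > r=4.5); Subtracting the remaining from the first: none of the subtracted shapes is present at this height, so the r=11.5 cylinder is unchanged — 1 connected region; (whole slice rotated 50° about Z — lengths, areas and connectivity unchanged). The outline is a single polygon with 16 vertices. Extrusion per mm of travel: 0.6 × 0.12 / (π × 0.875²) = 0.029934. Accumulating E over each segment gives final E = 2.1493.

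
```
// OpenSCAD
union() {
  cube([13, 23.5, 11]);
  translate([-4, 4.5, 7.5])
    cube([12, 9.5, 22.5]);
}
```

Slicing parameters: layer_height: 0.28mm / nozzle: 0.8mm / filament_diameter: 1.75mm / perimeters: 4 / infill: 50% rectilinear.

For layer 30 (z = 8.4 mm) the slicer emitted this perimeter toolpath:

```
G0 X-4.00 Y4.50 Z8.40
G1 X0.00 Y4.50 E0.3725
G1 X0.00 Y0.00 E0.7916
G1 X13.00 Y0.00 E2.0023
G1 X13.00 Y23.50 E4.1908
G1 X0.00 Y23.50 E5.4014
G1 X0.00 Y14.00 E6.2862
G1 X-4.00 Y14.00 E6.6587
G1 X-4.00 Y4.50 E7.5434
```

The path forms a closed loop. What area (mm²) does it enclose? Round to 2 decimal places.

Apply the shoelace formula to the sequence of (X, Y) vertices; enclosed area = 343.50 mm².

343.50 mm²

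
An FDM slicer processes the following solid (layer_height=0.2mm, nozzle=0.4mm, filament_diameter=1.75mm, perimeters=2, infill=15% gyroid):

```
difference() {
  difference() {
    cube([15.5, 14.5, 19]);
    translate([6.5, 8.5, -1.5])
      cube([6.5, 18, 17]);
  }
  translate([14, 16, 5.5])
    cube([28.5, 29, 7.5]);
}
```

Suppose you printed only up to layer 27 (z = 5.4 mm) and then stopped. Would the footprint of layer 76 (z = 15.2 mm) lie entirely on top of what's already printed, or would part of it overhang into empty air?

entirely on top

Compare the two slices. At z = 5.4: the cube is present — its section is the full 15.5×14.5 rectangle (area 224.75 mm²); the 6.5×18 cube at (6.5, 8.5) contributes its full rectangle (area 117.00 mm²); Subtracting the remaining from the first: starting from the 15.5×14.5 cube (224.75 mm²), the 6.5×18 cube at (6.5, 8.5) partially overlaps it — only the 39.00 mm² overlap (of its 117.00 mm²) is removed, clipping the outline — area = 185.75 mm²; the cube at (14, 16) is absent (z outside [5.5, 13]); Subtracting the remaining from the first: none of the subtracted shapes is present at this height, so that combined region is unchanged — area = 185.75 mm². At z = 15.2: the cube (footprint 15.5×14.5) is included at this height (area 224.75 mm²); the cube at (6.5, 8.5) (footprint 6.5×18) is included at this height (area 117.00 mm²); Taking the first minus the rest: starting from the 15.5×14.5 cube (224.75 mm²), the 6.5×18 cube at (6.5, 8.5) partially overlaps it — only the 39.00 mm² overlap (of its 117.00 mm²) is removed, clipping the outline — area = 185.75 mm²; the cube at (14, 16) does not reach this height (z outside [5.5, 13]); Subtracting the remaining from the first: none of the subtracted shapes is present at this height, so that combined region is unchanged — area = 185.75 mm². Checking containment: the cross-section at z = 15.2 is a subset of the cross-section at z = 5.4.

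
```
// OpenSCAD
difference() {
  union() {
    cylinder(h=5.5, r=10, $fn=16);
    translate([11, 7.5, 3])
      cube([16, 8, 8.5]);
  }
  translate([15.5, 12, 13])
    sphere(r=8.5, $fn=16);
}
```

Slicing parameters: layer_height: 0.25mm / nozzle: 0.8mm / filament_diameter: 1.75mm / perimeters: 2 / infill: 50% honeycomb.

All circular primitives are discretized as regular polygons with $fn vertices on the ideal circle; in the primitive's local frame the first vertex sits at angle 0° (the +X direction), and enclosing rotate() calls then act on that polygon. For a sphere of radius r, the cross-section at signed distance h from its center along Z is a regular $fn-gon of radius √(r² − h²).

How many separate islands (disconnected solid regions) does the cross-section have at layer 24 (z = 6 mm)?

At z = 6 mm: the cylinder does not reach this height (z outside [0, 5.5]); the cube at (11, 7.5) (footprint 16×8) is included at this height; Taking the union: only the 16×8 cube at (11, 7.5) is present, so the union is just that shape — 1 connected region; the r=8.5 sphere at (15.5, 12) contributes a regular 16-gon of circumradius √(8.5²−7²) = 4.822; After the difference (first − rest): starting from the result so far, the r=8.5 sphere at (15.5, 12) partially overlaps it — only the 64.57 mm² overlap (of its 71.18 mm²) is removed, clipping the outline — 3 connected regions. Overall, the cross-section has 3 separate islands. Island count = 3.

3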